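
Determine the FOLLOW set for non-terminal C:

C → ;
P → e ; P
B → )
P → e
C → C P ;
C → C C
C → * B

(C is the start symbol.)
{ $, '*', ';', 'e' }

To compute FOLLOW(C), find every occurrence of C on a right-hand side N → α C β: add FIRST(β) \ {ε}, and if β is empty or nullable also add FOLLOW(N). Iterate to a fixed point.

C is the start symbol, so $ ∈ FOLLOW(C).
In C → C P ;: C is followed by P ';', add FIRST(P ';') \ {ε} = { 'e' }
In C → C C: C is followed by C, add FIRST(C) \ {ε} = { '*', ';' }
In C → C C: C is at the end; this adds FOLLOW(C) to itself — nothing new

Taking the union: FOLLOW(C) = { $, '*', ';', 'e' }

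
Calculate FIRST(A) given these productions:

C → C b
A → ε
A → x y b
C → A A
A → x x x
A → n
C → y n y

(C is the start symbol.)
{ 'n', 'x', ε }

From A → ε:
  - ε-production, so ε ∈ FIRST(A)
From A → x y b:
  - x is a terminal: add 'x' and stop
From A → x x x:
  - x is a terminal: add 'x' and stop
From A → n:
  - n is a terminal: add 'n' and stop

Collecting: FIRST(A) = { 'n', 'x', ε }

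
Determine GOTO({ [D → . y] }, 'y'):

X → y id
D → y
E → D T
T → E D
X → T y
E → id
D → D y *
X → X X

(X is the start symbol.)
{ [D → y .] }

GOTO(I, 'y') = CLOSURE({ [A → αX.β] : [A → α.Xβ] ∈ I, X = 'y' })

Items with dot before 'y', with the dot advanced:
  [D → . y] → [D → y .]
Closure adds nothing (no advanced item has the dot before a non-terminal).

GOTO = { [D → y .] }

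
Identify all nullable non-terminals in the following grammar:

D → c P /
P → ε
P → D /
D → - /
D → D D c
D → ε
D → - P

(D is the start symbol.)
{ 'D', 'P' }

ε-productions: P → ε, D → ε
So P, D are immediately nullable.
Every non-terminal is now nullable.
Nullable = { 'D', 'P' }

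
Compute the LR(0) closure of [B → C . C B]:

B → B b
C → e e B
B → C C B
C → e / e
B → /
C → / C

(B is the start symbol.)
To compute CLOSURE, for each item [A → α.Bβ] where B is a non-terminal, add [B → .γ] for all productions B → γ; repeat for the newly added items until nothing changes.

Start with: [B → C . C B]
  [B → C . C B] has the dot before C: add [C → . e e B], [C → . e / e], [C → . / C]
No further items can be added.

CLOSURE = { [B → C . C B], [C → . / C], [C → . e / e], [C → . e e B] }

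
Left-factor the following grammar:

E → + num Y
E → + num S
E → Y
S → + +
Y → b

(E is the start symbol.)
Left-factoring transforms A → αβ₁ | αβ₂ into A → αA' and A' → β₁ | β₂
(α is the longest common prefix among the alternatives). Repeat until
no nonterminal has two alternatives with a common prefix.

Round 1: E has alternatives sharing prefix '+ num'. Introduce E': E → + num E'
  Add: E' → Y
  Add: E' → S

No remaining common prefixes — done.

Resulting grammar:
E → + num E'
E' → Y
E' → S
E → Y
S → + +
Y → b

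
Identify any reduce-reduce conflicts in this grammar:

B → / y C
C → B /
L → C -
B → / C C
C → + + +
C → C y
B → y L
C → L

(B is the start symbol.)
A reduce-reduce conflict occurs when an LR(0) state has two complete items [A → α .] and [B → β .] — both call for a reduction, and with no lookahead the parser cannot choose between them.

Augment with B' → B and build the canonical LR(0) collection (I0 = CLOSURE({[B' → . B]}), then GOTO on every symbol after a dot until no new states appear). It has 19 states:
  I0: { [B → . / C C], [B → . / y C], [B → . y L], [B' → . B] }  — shift
  I1: { [B → . / C C], [B → . / y C], [B → . y L], [B → / . C C], [B → / . y C], [C → . + + +], [C → . B /], [C → . C y], [C → . L], [L → . C -] }  — shift
  I2: { [B' → B .] }  — accept
  I3: { [B → . / C C], [B → . / y C], [B → . y L], [B → y . L], [C → . + + +], [C → . B /], [C → . C y], [C → . L], [L → . C -] }  — shift
  I4: { [C → + . + +] }  — shift
  I5: { [C → B . /] }  — shift
  I6: { [C → C . y], [L → C . -] }  — shift
  I7: { [B → y L .], [C → L .] }  — 2 reduces
  I8: { [L → C - .] }  — reduce
  I9: { [C → C y .] }  — reduce
  I10: { [C → B / .] }  — reduce
  I11: { [C → + + . +] }  — shift
  I12: { [C → + + + .] }  — reduce
  I13: { [B → . / C C], [B → . / y C], [B → . y L], [B → / C . C], [C → . + + +], [C → . B /], [C → . C y], [C → . L], [C → C . y], [L → . C -], [L → C . -] }  — shift
  I14: { [C → L .] }  — reduce
  I15: { [B → . / C C], [B → . / y C], [B → . y L], [B → / y . C], [B → y . L], [C → . + + +], [C → . B /], [C → . C y], [C → . L], [L → . C -] }  — shift
  I16: { [B → / y C .], [C → C . y], [L → C . -] }  — shift, reduce
  I17: { [B → / C C .], [C → C . y], [L → C . -] }  — shift, reduce
  I18: { [B → . / C C], [B → . / y C], [B → . y L], [B → y . L], [C → . + + +], [C → . B /], [C → . C y], [C → . L], [C → C y .], [L → . C -] }  — shift, reduce

I7 contains complete items [B → y L .], [C → L .] — reduce-reduce conflict.

Answer: Yes — I7: [B → y L .] vs [C → L .]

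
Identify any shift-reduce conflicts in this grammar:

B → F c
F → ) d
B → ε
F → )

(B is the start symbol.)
A shift-reduce conflict occurs when an LR(0) state has both:
  - a complete (reduce) item [A → α .] (dot at the end), and
  - a shift item [B → β . c γ] (dot before a terminal).

Augment with B' → B and build the canonical LR(0) collection (I0 = CLOSURE({[B' → . B]}), then GOTO on every symbol after a dot until no new states appear). It has 6 states:
  I0: { [B → . F c], [B → .], [B' → . B], [F → . ) d], [F → . )] }  — shift, reduce
  I1: { [F → ) . d], [F → ) .] }  — shift, reduce
  I2: { [B' → B .] }  — accept
  I3: { [B → F . c] }  — shift
  I4: { [B → F c .] }  — reduce
  I5: { [F → ) d .] }  — reduce

I0 contains reduce item [B → .] and shift items [F → . )], [F → . ) d] — shift-reduce conflict.
I1 contains reduce item [F → ) .] and shift item [F → ) . d] — shift-reduce conflict.

Answer: Yes — I0: [B → .] vs [F → . )]; I1: [F → ) .] vs [F → ) . d]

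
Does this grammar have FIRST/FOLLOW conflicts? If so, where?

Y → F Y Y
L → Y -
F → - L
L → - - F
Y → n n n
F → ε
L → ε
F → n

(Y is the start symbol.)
Nullable non-terminals: F, L.
FIRST sets used below: FIRST(Y) = { '-', 'n' }

F: nullable alternative(s) F → ε; FOLLOW(F) = { '-', 'n' }
  F → - L: FIRST \ {ε} = { '-' } — overlaps FOLLOW(F) on { '-' }: CONFLICT
  F → ε: FIRST \ {ε} = { } — this is the only nullable alternative, skip
  F → n: FIRST \ {ε} = { 'n' } — overlaps FOLLOW(F) on { 'n' }: CONFLICT

L: nullable alternative(s) L → ε; FOLLOW(L) = { '-', 'n' }
  L → Y -: FIRST \ {ε} = { '-', 'n' } — overlaps FOLLOW(L) on { '-', 'n' }: CONFLICT
  L → - - F: FIRST \ {ε} = { '-' } — overlaps FOLLOW(L) on { '-' }: CONFLICT
  L → ε: FIRST \ {ε} = { } — this is the only nullable alternative, skip

Y has no nullable alternative, so no FIRST/FOLLOW check is needed there.

So the grammar has 4 FIRST/FOLLOW conflicts (marked CONFLICT above).

Answer: Yes. L → Y '-' with FOLLOW(L) on { '-', 'n' }; L → '-' '-' F with FOLLOW(L) on { '-' }; F → '-' L with FOLLOW(F) on { '-' }; F → n with FOLLOW(F) on { 'n' }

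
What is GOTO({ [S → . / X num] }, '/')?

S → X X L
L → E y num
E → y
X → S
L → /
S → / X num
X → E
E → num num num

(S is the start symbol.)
{ [E → . num num num], [E → . y], [S → . / X num], [S → . X X L], [S → / . X num], [X → . E], [X → . S] }

GOTO(I, '/') = CLOSURE({ [A → αX.β] : [A → α.Xβ] ∈ I, X = '/' })

Items with dot before '/', with the dot advanced:
  [S → . / X num] → [S → / . X num]
Closure of the advanced items:
  [S → / . X num] has the dot before X: add [X → . S], [X → . E]
  [X → . S] has the dot before S: add [S → . X X L], [S → . / X num]
  [X → . E] has the dot before E: add [E → . y], [E → . num num num]

GOTO = { [E → . num num num], [E → . y], [S → . / X num], [S → . X X L], [S → / . X num], [X → . E], [X → . S] }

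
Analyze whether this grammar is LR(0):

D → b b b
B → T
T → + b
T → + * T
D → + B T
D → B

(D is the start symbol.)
A grammar is LR(0) if no state in the canonical LR(0) collection has:
  - both a shift item (dot before a terminal) and a complete item (shift-reduce conflict), or
  - two or more complete items (reduce-reduce conflict; the accept item [D' → D .] counts as a complete item here).

Augment with D' → D and build the canonical LR(0) collection (I0 = CLOSURE({[D' → . D]}), then GOTO on every symbol after a dot until no new states appear). It has 14 states:
  I0: { [B → . T], [D → . + B T], [D → . B], [D → . b b b], [D' → . D], [T → . + * T], [T → . + b] }  — shift
  I1: { [B → . T], [D → + . B T], [T → + . * T], [T → + . b], [T → . + * T], [T → . + b] }  — shift
  I2: { [D → B .] }  — reduce
  I3: { [D' → D .] }  — accept
  I4: { [B → T .] }  — reduce
  I5: { [D → b . b b] }  — shift
  I6: { [D → b b . b] }  — shift
  I7: { [D → b b b .] }  — reduce
  I8: { [T → + * . T], [T → . + * T], [T → . + b] }  — shift
  I9: { [T → + . * T], [T → + . b] }  — shift
  I10: { [D → + B . T], [T → . + * T], [T → . + b] }  — shift
  I11: { [T → + b .] }  — reduce
  I12: { [D → + B T .] }  — reduce
  I13: { [T → + * T .] }  — reduce

Every state is either a pure shift/goto state or contains exactly one complete item and nothing to shift — no conflicts. The grammar is LR(0).

Answer: Yes, the grammar is LR(0)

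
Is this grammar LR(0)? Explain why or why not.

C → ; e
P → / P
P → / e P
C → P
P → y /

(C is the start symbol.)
Yes, the grammar is LR(0)

A grammar is LR(0) if no state in the canonical LR(0) collection has:
  - both a shift item (dot before a terminal) and a complete item (shift-reduce conflict), or
  - two or more complete items (reduce-reduce conflict; the accept item [C' → C .] counts as a complete item here).

Augment with C' → C and build the canonical LR(0) collection (I0 = CLOSURE({[C' → . C]}), then GOTO on every symbol after a dot until no new states appear). It has 11 states:
  I0: { [C → . ; e], [C → . P], [C' → . C], [P → . / P], [P → . / e P], [P → . y /] }  — shift
  I1: { [P → . / P], [P → . / e P], [P → . y /], [P → / . P], [P → / . e P] }  — shift
  I2: { [C → ; . e] }  — shift
  I3: { [C' → C .] }  — accept
  I4: { [C → P .] }  — reduce
  I5: { [P → y . /] }  — shift
  I6: { [P → y / .] }  — reduce
  I7: { [C → ; e .] }  — reduce
  I8: { [P → / P .] }  — reduce
  I9: { [P → . / P], [P → . / e P], [P → . y /], [P → / e . P] }  — shift
  I10: { [P → / e P .] }  — reduce

Every state is either a pure shift/goto state or contains exactly one complete item and nothing to shift — no conflicts. The grammar is LR(0).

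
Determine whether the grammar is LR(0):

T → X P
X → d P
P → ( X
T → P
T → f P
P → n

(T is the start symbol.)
Yes, the grammar is LR(0)

A grammar is LR(0) if no state in the canonical LR(0) collection has:
  - both a shift item (dot before a terminal) and a complete item (shift-reduce conflict), or
  - two or more complete items (reduce-reduce conflict; the accept item [T' → T .] counts as a complete item here).

Augment with T' → T and build the canonical LR(0) collection (I0 = CLOSURE({[T' → . T]}), then GOTO on every symbol after a dot until no new states appear). It has 12 states:
  I0: { [P → . ( X], [P → . n], [T → . P], [T → . X P], [T → . f P], [T' → . T], [X → . d P] }  — shift
  I1: { [P → ( . X], [X → . d P] }  — shift
  I2: { [T → P .] }  — reduce
  I3: { [T' → T .] }  — accept
  I4: { [P → . ( X], [P → . n], [T → X . P] }  — shift
  I5: { [P → . ( X], [P → . n], [X → d . P] }  — shift
  I6: { [P → . ( X], [P → . n], [T → f . P] }  — shift
  I7: { [P → n .] }  — reduce
  I8: { [T → f P .] }  — reduce
  I9: { [X → d P .] }  — reduce
  I10: { [T → X P .] }  — reduce
  I11: { [P → ( X .] }  — reduce

Every state is either a pure shift/goto state or contains exactly one complete item and nothing to shift — no conflicts. The grammar is LR(0).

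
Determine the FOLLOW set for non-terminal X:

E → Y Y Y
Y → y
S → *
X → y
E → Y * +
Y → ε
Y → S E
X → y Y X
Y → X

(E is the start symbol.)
{ $, '*', 'y' }

In X → y Y X: X is at the end; this adds FOLLOW(X) to itself — nothing new
In Y → X: X is at the end, add FOLLOW(Y)

The FOLLOW sets referred to above (computed the same way, to a fixed point):
  FOLLOW(Y) = { $, '*', 'y' }

Taking the union: FOLLOW(X) = { $, '*', 'y' }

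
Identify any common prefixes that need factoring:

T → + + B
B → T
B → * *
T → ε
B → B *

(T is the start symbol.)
Left-factoring is needed when two productions for the same non-terminal
share a common prefix on the right-hand side.

Productions for T:
  T → + + B
  T → ε
Productions for B:
  B → T
  B → * *
  B → B *

No common prefixes found.

Answer: No, left-factoring is not needed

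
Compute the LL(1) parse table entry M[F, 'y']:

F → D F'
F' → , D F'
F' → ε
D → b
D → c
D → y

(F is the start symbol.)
To find M[F, 'y'], we find productions for F where 'y' is in the predict set (PREDICT(N → α) = (FIRST(α) \ {ε}) ∪ (FOLLOW(N) if α ⇒* ε)).

Relevant sets:
  FIRST(D) = { 'b', 'c', 'y' }

F → D F': PREDICT = { 'b', 'c', 'y' }
  'y' is in predict set, so this production goes in M[F, 'y']

M[F, 'y'] = F → D F'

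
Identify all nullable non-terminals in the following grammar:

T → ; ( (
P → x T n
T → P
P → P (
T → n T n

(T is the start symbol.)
None

A non-terminal is nullable if it can derive ε (the empty string): either it has an ε-production, or it has a production whose right-hand side consists entirely of nullable non-terminals.

There are no ε-productions, so no non-terminal can derive ε.
No non-terminals are nullable.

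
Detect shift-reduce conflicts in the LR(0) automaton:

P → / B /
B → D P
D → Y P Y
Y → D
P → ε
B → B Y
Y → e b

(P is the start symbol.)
Augment with P' → P and build the canonical LR(0) collection (I0 = CLOSURE({[P' → . P]}), then GOTO on every symbol after a dot until no new states appear). It has 14 states:
  I0: { [P → . / B /], [P → .], [P' → . P] }  — shift, reduce
  I1: { [B → . B Y], [B → . D P], [D → . Y P Y], [P → / . B /], [Y → . D], [Y → . e b] }  — shift
  I2: { [P' → P .] }  — accept
  I3: { [B → B . Y], [D → . Y P Y], [P → / B . /], [Y → . D], [Y → . e b] }  — shift
  I4: { [B → D . P], [P → . / B /], [P → .], [Y → D .] }  — shift, 2 reduces
  I5: { [D → Y . P Y], [P → . / B /], [P → .] }  — shift, reduce
  I6: { [Y → e . b] }  — shift
  I7: { [Y → e b .] }  — reduce
  I8: { [D → . Y P Y], [D → Y P . Y], [Y → . D], [Y → . e b] }  — shift
  I9: { [Y → D .] }  — reduce
  I10: { [D → Y . P Y], [D → Y P Y .], [P → . / B /], [P → .] }  — shift, 2 reduces
  I11: { [B → D P .] }  — reduce
  I12: { [P → / B / .] }  — reduce
  I13: { [B → B Y .], [D → Y . P Y], [P → . / B /], [P → .] }  — shift, 2 reduces

I0 contains reduce item [P → .] and shift item [P → . / B /] — shift-reduce conflict.
I4 contains reduce items [P → .], [Y → D .] and shift item [P → . / B /] — shift-reduce conflict.
I5 contains reduce item [P → .] and shift item [P → . / B /] — shift-reduce conflict.
I10 contains reduce items [D → Y P Y .], [P → .] and shift item [P → . / B /] — shift-reduce conflict.
I13 contains reduce items [B → B Y .], [P → .] and shift item [P → . / B /] — shift-reduce conflict.

Answer: Yes — I0: [P → .] vs [P → . / B /]; I4: [P → .] vs [P → . / B /]; I5: [P → .] vs [P → . / B /]; I10: [D → Y P Y .] vs [P → . / B /]; I13: [B → B Y .] vs [P → . / B /]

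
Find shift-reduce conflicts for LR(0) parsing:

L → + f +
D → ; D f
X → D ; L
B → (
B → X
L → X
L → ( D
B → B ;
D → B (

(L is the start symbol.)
Yes — I1: [B → ( .] vs [B → . (]; I18: [L → ( D .] vs [X → D . ; L]

Augment with L' → L and build the canonical LR(0) collection (I0 = CLOSURE({[L' → . L]}), then GOTO on every symbol after a dot until no new states appear). It has 19 states:
  I0: { [B → . (], [B → . B ;], [B → . X], [D → . ; D f], [D → . B (], [L → . ( D], [L → . + f +], [L → . X], [L' → . L], [X → . D ; L] }  — shift
  I1: { [B → ( .], [B → . (], [B → . B ;], [B → . X], [D → . ; D f], [D → . B (], [L → ( . D], [X → . D ; L] }  — shift, reduce
  I2: { [L → + . f +] }  — shift
  I3: { [B → . (], [B → . B ;], [B → . X], [D → . ; D f], [D → . B (], [D → ; . D f], [X → . D ; L] }  — shift
  I4: { [B → B . ;], [D → B . (] }  — shift
  I5: { [X → D . ; L] }  — shift
  I6: { [L' → L .] }  — accept
  I7: { [B → X .], [L → X .] }  — 2 reduces
  I8: { [B → . (], [B → . B ;], [B → . X], [D → . ; D f], [D → . B (], [L → . ( D], [L → . + f +], [L → . X], [X → . D ; L], [X → D ; . L] }  — shift
  I9: { [X → D ; L .] }  — reduce
  I10: { [D → B ( .] }  — reduce
  I11: { [B → B ; .] }  — reduce
  I12: { [B → ( .] }  — reduce
  I13: { [D → ; D . f], [X → D . ; L] }  — shift
  I14: { [B → X .] }  — reduce
  I15: { [D → ; D f .] }  — reduce
  I16: { [L → + f . +] }  — shift
  I17: { [L → + f + .] }  — reduce
  I18: { [L → ( D .], [X → D . ; L] }  — shift, reduce

I1 contains reduce item [B → ( .] and shift items [B → . (], [D → . ; D f] — shift-reduce conflict.
I18 contains reduce item [L → ( D .] and shift item [X → D . ; L] — shift-reduce conflict.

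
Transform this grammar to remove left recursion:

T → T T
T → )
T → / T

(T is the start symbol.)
T → ) T'
T → / T T'
T' → T T'
T' → ε

T is directly left-recursive. The standard transformation for
  A → A α₁ | ... | A α_m | β₁ | ... | β_n
is
  A  → β₁ A' | ... | β_n A'
  A' → α₁ A' | ... | α_m A' | ε

T → ) becomes T → ) T'
T → / T becomes T → / T T'
T → T T becomes T' → T T'
Add T' → ε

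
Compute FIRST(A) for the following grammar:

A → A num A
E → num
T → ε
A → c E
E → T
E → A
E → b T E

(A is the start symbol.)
{ 'c' }

To compute FIRST(A), examine every production with A on the left-hand side, reading each right-hand side left to right until a non-nullable symbol is reached.

From A → A num A:
  - A is the symbol being defined: contributes nothing new
    A is not nullable, so stop
From A → c E:
  - c is a terminal: add 'c' and stop

Collecting: FIRST(A) = { 'c' }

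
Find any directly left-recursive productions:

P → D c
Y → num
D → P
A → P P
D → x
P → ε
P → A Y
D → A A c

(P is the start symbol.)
P → D c: starts with D
Y → num: starts with num
D → P: starts with P
A → P P: starts with P
D → x: starts with x
P → ε: starts with ε
P → A Y: starts with A
D → A A c: starts with A

No direct left recursion found.

Answer: No direct left recursion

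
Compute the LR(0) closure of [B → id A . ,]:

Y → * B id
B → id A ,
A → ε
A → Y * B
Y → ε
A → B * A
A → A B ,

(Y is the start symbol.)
{ [B → id A . ,] }

To compute CLOSURE, for each item [A → α.Bβ] where B is a non-terminal, add [B → .γ] for all productions B → γ; repeat for the newly added items until nothing changes.

Start with: [B → id A . ,]
The dot precedes the terminal ',', so nothing is added.

CLOSURE = { [B → id A . ,] }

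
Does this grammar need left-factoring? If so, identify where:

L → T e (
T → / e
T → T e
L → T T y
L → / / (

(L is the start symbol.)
Yes, L has productions with common prefix 'T'

Left-factoring is needed when two productions for the same non-terminal
share a common prefix on the right-hand side.

Productions for L:
  L → T e (
  L → T T y
  L → / / (
Productions for T:
  T → / e
  T → T e

Found common prefix 'T' in productions for L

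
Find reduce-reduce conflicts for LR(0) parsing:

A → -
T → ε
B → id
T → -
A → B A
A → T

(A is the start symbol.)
Augment with A' → A and build the canonical LR(0) collection (I0 = CLOSURE({[A' → . A]}), then GOTO on every symbol after a dot until no new states appear). It has 7 states:
  I0: { [A → . -], [A → . B A], [A → . T], [A' → . A], [B → . id], [T → . -], [T → .] }  — shift, reduce
  I1: { [A → - .], [T → - .] }  — 2 reduces
  I2: { [A' → A .] }  — accept
  I3: { [A → . -], [A → . B A], [A → . T], [A → B . A], [B → . id], [T → . -], [T → .] }  — shift, reduce
  I4: { [A → T .] }  — reduce
  I5: { [B → id .] }  — reduce
  I6: { [A → B A .] }  — reduce

I1 contains complete items [A → - .], [T → - .] — reduce-reduce conflict.

Answer: Yes — I1: [A → - .] vs [T → - .]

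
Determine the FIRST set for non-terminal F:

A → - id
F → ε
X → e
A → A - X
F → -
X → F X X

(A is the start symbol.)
{ '-', ε }

To compute FIRST(F), examine every production with F on the left-hand side, reading each right-hand side left to right until a non-nullable symbol is reached.

From F → ε:
  - ε-production, so ε ∈ FIRST(F)
From F → -:
  - '-' is a terminal: add '-' and stop

Collecting: FIRST(F) = { '-', ε }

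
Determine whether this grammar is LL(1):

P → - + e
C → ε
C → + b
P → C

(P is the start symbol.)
Yes, the grammar is LL(1).

A grammar is LL(1) if for each non-terminal N with multiple productions, the predict sets of those productions are pairwise disjoint, where PREDICT(N → α) = (FIRST(α) \ {ε}) ∪ (FOLLOW(N) if α ⇒* ε).

Relevant sets:
  FIRST(C) = { '+', ε }
  FOLLOW(P) = { $ }
  FOLLOW(C) = { $ }

For P:
  PREDICT(P → '-' '+' e) = { '-' }
  PREDICT(P → C) = { $, '+' }
For C:
  PREDICT(C → ε) = { $ }
  PREDICT(C → '+' b) = { '+' }

All predict sets are disjoint. The grammar IS LL(1).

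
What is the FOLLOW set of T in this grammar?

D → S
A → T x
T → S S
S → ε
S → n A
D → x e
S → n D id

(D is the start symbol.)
{ 'x' }

To compute FOLLOW(T), find every occurrence of T on a right-hand side N → α T β: add FIRST(β) \ {ε}, and if β is empty or nullable also add FOLLOW(N). Iterate to a fixed point.

In A → T x: T is followed by x, add FIRST(x) \ {ε} = { 'x' }

Taking the union: FOLLOW(T) = { 'x' }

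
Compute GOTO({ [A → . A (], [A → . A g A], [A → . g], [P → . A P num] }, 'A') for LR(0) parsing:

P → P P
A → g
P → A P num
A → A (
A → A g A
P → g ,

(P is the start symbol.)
GOTO(I, 'A') = CLOSURE({ [A → αX.β] : [A → α.Xβ] ∈ I, X = 'A' })

Items with dot before 'A', with the dot advanced:
  [A → . A (] → [A → A . (]
  [A → . A g A] → [A → A . g A]
  [P → . A P num] → [P → A . P num]
Closure of the advanced items:
  [P → A . P num] has the dot before P: add [P → . P P], [P → . A P num], [P → . g ,]
  [P → . A P num] has the dot before A: add [A → . g], [A → . A (], [A → . A g A]

GOTO = { [A → . A (], [A → . A g A], [A → . g], [A → A . (], [A → A . g A], [P → . A P num], [P → . P P], [P → . g ,], [P → A . P num] }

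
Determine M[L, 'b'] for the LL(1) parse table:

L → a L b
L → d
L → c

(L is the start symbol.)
To find M[L, 'b'], we find productions for L where 'b' is in the predict set (PREDICT(N → α) = (FIRST(α) \ {ε}) ∪ (FOLLOW(N) if α ⇒* ε)).

L → a L b: PREDICT = { 'a' }
L → d: PREDICT = { 'd' }
L → c: PREDICT = { 'c' }

M[L, 'b'] is empty (no production applies)

Answer: Empty (error entry)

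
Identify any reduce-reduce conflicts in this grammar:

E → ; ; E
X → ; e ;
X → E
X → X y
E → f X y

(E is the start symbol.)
Yes — I7: [E → f X y .] vs [X → X y .]

Augment with E' → E and build the canonical LR(0) collection (I0 = CLOSURE({[E' → . E]}), then GOTO on every symbol after a dot until no new states appear). It has 12 states:
  I0: { [E → . ; ; E], [E → . f X y], [E' → . E] }  — shift
  I1: { [E → ; . ; E] }  — shift
  I2: { [E' → E .] }  — accept
  I3: { [E → . ; ; E], [E → . f X y], [E → f . X y], [X → . ; e ;], [X → . E], [X → . X y] }  — shift
  I4: { [E → ; . ; E], [X → ; . e ;] }  — shift
  I5: { [X → E .] }  — reduce
  I6: { [E → f X . y], [X → X . y] }  — shift
  I7: { [E → f X y .], [X → X y .] }  — 2 reduces
  I8: { [E → . ; ; E], [E → . f X y], [E → ; ; . E] }  — shift
  I9: { [X → ; e . ;] }  — shift
  I10: { [X → ; e ; .] }  — reduce
  I11: { [E → ; ; E .] }  — reduce

I7 contains complete items [E → f X y .], [X → X y .] — reduce-reduce conflict.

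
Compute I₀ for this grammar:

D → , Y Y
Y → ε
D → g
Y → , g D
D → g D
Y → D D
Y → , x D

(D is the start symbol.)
{ [D → . , Y Y], [D → . g D], [D → . g], [D' → . D] }

First, augment the grammar with D' → D
I₀ = CLOSURE({ [D' → . D] }):
  [D' → . D] has the dot before D: add [D → . , Y Y], [D → . g], [D → . g D]
No further items can be added.

I₀ = { [D → . , Y Y], [D → . g D], [D → . g], [D' → . D] }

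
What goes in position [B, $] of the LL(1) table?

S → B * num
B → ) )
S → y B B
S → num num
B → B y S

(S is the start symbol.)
To find M[B, $], we find productions for B where $ is in the predict set (PREDICT(N → α) = (FIRST(α) \ {ε}) ∪ (FOLLOW(N) if α ⇒* ε)).

Relevant sets:
  FIRST(B) = { ')' }

B → ) ): PREDICT = { ')' }
B → B y S: PREDICT = { ')' }

M[B, $] is empty (no production applies)

Answer: Empty (error entry)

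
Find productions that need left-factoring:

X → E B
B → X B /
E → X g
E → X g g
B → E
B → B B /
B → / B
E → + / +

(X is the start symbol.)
Left-factoring is needed when two productions for the same non-terminal
share a common prefix on the right-hand side.

Productions for B:
  B → X B /
  B → E
  B → B B /
  B → / B
Productions for E:
  E → X g
  E → X g g
  E → + / +

Found common prefix 'X g' in productions for E

Answer: Yes, E has productions with common prefix 'X g'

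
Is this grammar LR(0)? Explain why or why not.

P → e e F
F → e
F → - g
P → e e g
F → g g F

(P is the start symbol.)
A grammar is LR(0) if no state in the canonical LR(0) collection has:
  - both a shift item (dot before a terminal) and a complete item (shift-reduce conflict), or
  - two or more complete items (reduce-reduce conflict; the accept item [P' → P .] counts as a complete item here).

Augment with P' → P and build the canonical LR(0) collection (I0 = CLOSURE({[P' → . P]}), then GOTO on every symbol after a dot until no new states appear). It has 12 states:
  I0: { [P → . e e F], [P → . e e g], [P' → . P] }  — shift
  I1: { [P' → P .] }  — accept
  I2: { [P → e . e F], [P → e . e g] }  — shift
  I3: { [F → . - g], [F → . e], [F → . g g F], [P → e e . F], [P → e e . g] }  — shift
  I4: { [F → - . g] }  — shift
  I5: { [P → e e F .] }  — reduce
  I6: { [F → e .] }  — reduce
  I7: { [F → g . g F], [P → e e g .] }  — shift, reduce
  I8: { [F → . - g], [F → . e], [F → . g g F], [F → g g . F] }  — shift
  I9: { [F → g g F .] }  — reduce
  I10: { [F → g . g F] }  — shift
  I11: { [F → - g .] }  — reduce

Conflict in state I7:
  Shift-reduce conflict between [P → e e g .] and [F → g . g F]
So the grammar is NOT LR(0).

Answer: No. Shift-reduce conflict between [P → e e g .] and [F → g . g F]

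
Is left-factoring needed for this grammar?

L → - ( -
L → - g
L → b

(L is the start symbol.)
Left-factoring is needed when two productions for the same non-terminal
share a common prefix on the right-hand side.

Productions for L:
  L → - ( -
  L → - g
  L → b

Found common prefix '-' in productions for L

Answer: Yes, L has productions with common prefix '-'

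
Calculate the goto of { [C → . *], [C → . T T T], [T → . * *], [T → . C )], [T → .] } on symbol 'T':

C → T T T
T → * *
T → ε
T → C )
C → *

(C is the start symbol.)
{ [C → . *], [C → . T T T], [C → T . T T], [T → . * *], [T → . C )], [T → .] }

GOTO(I, 'T') = CLOSURE({ [A → αX.β] : [A → α.Xβ] ∈ I, X = 'T' })

Items with dot before 'T', with the dot advanced:
  [C → . T T T] → [C → T . T T]
Closure of the advanced items:
  [C → T . T T] has the dot before T: add [T → . * *], [T → .], [T → . C )]
  [T → . C )] has the dot before C: add [C → . T T T], [C → . *]

GOTO = { [C → . *], [C → . T T T], [C → T . T T], [T → . * *], [T → . C )], [T → .] }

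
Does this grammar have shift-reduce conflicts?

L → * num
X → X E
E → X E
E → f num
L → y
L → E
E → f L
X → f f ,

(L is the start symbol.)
No shift-reduce conflicts

A shift-reduce conflict occurs when an LR(0) state has both:
  - a complete (reduce) item [A → α .] (dot at the end), and
  - a shift item [B → β . c γ] (dot before a terminal).

Augment with L' → L and build the canonical LR(0) collection (I0 = CLOSURE({[L' → . L]}), then GOTO on every symbol after a dot until no new states appear). It has 13 states:
  I0: { [E → . X E], [E → . f L], [E → . f num], [L → . * num], [L → . E], [L → . y], [L' → . L], [X → . X E], [X → . f f ,] }  — shift
  I1: { [L → * . num] }  — shift
  I2: { [L → E .] }  — reduce
  I3: { [L' → L .] }  — accept
  I4: { [E → . X E], [E → . f L], [E → . f num], [E → X . E], [X → . X E], [X → . f f ,], [X → X . E] }  — shift
  I5: { [E → . X E], [E → . f L], [E → . f num], [E → f . L], [E → f . num], [L → . * num], [L → . E], [L → . y], [X → . X E], [X → . f f ,], [X → f . f ,] }  — shift
  I6: { [L → y .] }  — reduce
  I7: { [E → f L .] }  — reduce
  I8: { [E → . X E], [E → . f L], [E → . f num], [E → f . L], [E → f . num], [L → . * num], [L → . E], [L → . y], [X → . X E], [X → . f f ,], [X → f . f ,], [X → f f . ,] }  — shift
  I9: { [E → f num .] }  — reduce
  I10: { [X → f f , .] }  — reduce
  I11: { [E → X E .], [X → X E .] }  — 2 reduces
  I12: { [L → * num .] }  — reduce

No state contains both a complete item and a shift item.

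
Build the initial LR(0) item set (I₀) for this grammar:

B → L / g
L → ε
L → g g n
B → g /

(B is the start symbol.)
First, augment the grammar with B' → B
I₀ = CLOSURE({ [B' → . B] }):
  [B' → . B] has the dot before B: add [B → . L / g], [B → . g /]
  [B → . L / g] has the dot before L: add [L → .], [L → . g g n]
No further items can be added.

I₀ = { [B → . L / g], [B → . g /], [B' → . B], [L → . g g n], [L → .] }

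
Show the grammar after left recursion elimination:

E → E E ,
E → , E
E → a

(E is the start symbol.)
E is directly left-recursive. The standard transformation for
  A → A α₁ | ... | A α_m | β₁ | ... | β_n
is
  A  → β₁ A' | ... | β_n A'
  A' → α₁ A' | ... | α_m A' | ε

E → , E becomes E → , E E'
E → a becomes E → a E'
E → E E , becomes E' → E , E'
Add E' → ε

Resulting grammar:
E → , E E'
E → a E'
E' → E , E'
E' → ε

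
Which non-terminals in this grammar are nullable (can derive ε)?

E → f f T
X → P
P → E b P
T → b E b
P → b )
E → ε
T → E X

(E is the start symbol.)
A non-terminal is nullable if it can derive ε (the empty string): either it has an ε-production, or it has a production whose right-hand side consists entirely of nullable non-terminals.

ε-productions: E → ε
So E is immediately nullable.
No further non-terminal can be added: every production for the remaining non-terminals contains a terminal or a non-nullable non-terminal.
Nullable = { 'E' }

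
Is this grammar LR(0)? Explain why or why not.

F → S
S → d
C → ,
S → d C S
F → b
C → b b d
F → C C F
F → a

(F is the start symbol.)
A grammar is LR(0) if no state in the canonical LR(0) collection has:
  - both a shift item (dot before a terminal) and a complete item (shift-reduce conflict), or
  - two or more complete items (reduce-reduce conflict; the accept item [F' → F .] counts as a complete item here).

Augment with F' → F and build the canonical LR(0) collection (I0 = CLOSURE({[F' → . F]}), then GOTO on every symbol after a dot until no new states appear). It has 15 states:
  I0: { [C → . ,], [C → . b b d], [F → . C C F], [F → . S], [F → . a], [F → . b], [F' → . F], [S → . d C S], [S → . d] }  — shift
  I1: { [C → , .] }  — reduce
  I2: { [C → . ,], [C → . b b d], [F → C . C F] }  — shift
  I3: { [F' → F .] }  — accept
  I4: { [F → S .] }  — reduce
  I5: { [F → a .] }  — reduce
  I6: { [C → b . b d], [F → b .] }  — shift, reduce
  I7: { [C → . ,], [C → . b b d], [S → d . C S], [S → d .] }  — shift, reduce
  I8: { [S → . d C S], [S → . d], [S → d C . S] }  — shift
  I9: { [C → b . b d] }  — shift
  I10: { [C → b b . d] }  — shift
  I11: { [C → b b d .] }  — reduce
  I12: { [S → d C S .] }  — reduce
  I13: { [C → . ,], [C → . b b d], [F → . C C F], [F → . S], [F → . a], [F → . b], [F → C C . F], [S → . d C S], [S → . d] }  — shift
  I14: { [F → C C F .] }  — reduce

Conflict in state I6:
  Shift-reduce conflict between [F → b .] and [C → b . b d]
So the grammar is NOT LR(0).

Answer: No. Shift-reduce conflict between [F → b .] and [C → b . b d]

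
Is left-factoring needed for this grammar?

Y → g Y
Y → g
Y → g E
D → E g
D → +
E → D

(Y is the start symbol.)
Left-factoring is needed when two productions for the same non-terminal
share a common prefix on the right-hand side.

Productions for Y:
  Y → g Y
  Y → g
  Y → g E
Productions for D:
  D → E g
  D → +

Found common prefix 'g' in productions for Y

Answer: Yes, Y has productions with common prefix 'g'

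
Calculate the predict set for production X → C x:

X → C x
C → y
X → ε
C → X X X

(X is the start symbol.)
PREDICT(X → C x) = (FIRST(RHS) \ {ε}) ∪ (FOLLOW(X) if ε ∈ FIRST(RHS), i.e. RHS ⇒* ε)
FIRST(C) = { 'x', 'y', ε }
FIRST(C x) = { 'x', 'y' }
ε ∉ FIRST(C x), so FOLLOW(X) is not added.
PREDICT(X → C x) = { 'x', 'y' }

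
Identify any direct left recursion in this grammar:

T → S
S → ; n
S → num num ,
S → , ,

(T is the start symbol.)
T → S: starts with S
S → ; n: starts with ';'
S → num num ,: starts with num
S → , ,: starts with ','

No direct left recursion found.

Answer: No direct left recursion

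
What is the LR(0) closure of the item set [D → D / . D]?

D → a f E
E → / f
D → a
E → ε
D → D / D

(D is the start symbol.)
{ [D → . D / D], [D → . a f E], [D → . a], [D → D / . D] }

Start with: [D → D / . D]
  [D → D / . D] has the dot before D: add [D → . a f E], [D → . a], [D → . D / D]
No further items can be added.

CLOSURE = { [D → . D / D], [D → . a f E], [D → . a], [D → D / . D] }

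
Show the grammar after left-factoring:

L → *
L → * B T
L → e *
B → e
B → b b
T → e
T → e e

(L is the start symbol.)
Left-factoring transforms A → αβ₁ | αβ₂ into A → αA' and A' → β₁ | β₂
(α is the longest common prefix among the alternatives). Repeat until
no nonterminal has two alternatives with a common prefix.

Round 1: L has alternatives sharing prefix '*'. Introduce L': L → * L'
  Add: L' → ε
  Add: L' → B T

Round 2: T has alternatives sharing prefix 'e'. Introduce T': T → e T'
  Add: T' → ε
  Add: T' → e

No remaining common prefixes — done.

Resulting grammar:
L → * L'
L' → ε
L' → B T
L → e *
B → e
B → b b
T → e T'
T' → ε
T' → e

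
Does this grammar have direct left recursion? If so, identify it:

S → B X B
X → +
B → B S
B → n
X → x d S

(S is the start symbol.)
Yes, B is left-recursive

Direct left recursion occurs when N → N α for some non-terminal N (the right-hand side begins with the left-hand side itself).

S → B X B: starts with B
X → +: starts with '+'
B → B S: LEFT RECURSIVE (starts with B)
B → n: starts with n
X → x d S: starts with x

The grammar has direct left recursion on: B.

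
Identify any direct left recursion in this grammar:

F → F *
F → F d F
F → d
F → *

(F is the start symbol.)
Direct left recursion occurs when N → N α for some non-terminal N (the right-hand side begins with the left-hand side itself).

F → F *: LEFT RECURSIVE (starts with F)
F → F d F: LEFT RECURSIVE (starts with F)
F → d: starts with d
F → *: starts with '*'

The grammar has direct left recursion on: F.

Answer: Yes, F is left-recursive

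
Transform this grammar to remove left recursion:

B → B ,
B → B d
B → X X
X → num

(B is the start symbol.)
B → X X B'
B' → , B'
B' → d B'
B' → ε
X → num

B is directly left-recursive. The standard transformation for
  A → A α₁ | ... | A α_m | β₁ | ... | β_n
is
  A  → β₁ A' | ... | β_n A'
  A' → α₁ A' | ... | α_m A' | ε

B → X X becomes B → X X B'
B → B , becomes B' → , B'
B → B d becomes B' → d B'
Add B' → ε

Productions for other non-terminals are unchanged:
  X → num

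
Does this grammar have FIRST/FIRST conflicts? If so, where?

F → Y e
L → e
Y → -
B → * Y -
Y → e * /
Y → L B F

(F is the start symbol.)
Yes. Y → e '*' '/' / Y → L B F on { 'e' }

FIRST sets of the non-terminals at (or reachable through a nullable prefix from) the front of some alternative:
  FIRST(L) = { 'e' }

Productions for Y:
  Y → -: FIRST = { '-' }
  Y → e * /: FIRST = { 'e' }
  Y → L B F: FIRST = { 'e' }
F, L, B have only one production, so no FIRST/FIRST conflict is possible there.

Conflict for Y: Y → e * / and Y → L B F
  Overlap: { 'e' }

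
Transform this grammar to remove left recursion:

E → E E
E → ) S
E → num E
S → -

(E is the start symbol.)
E is directly left-recursive. The standard transformation for
  A → A α₁ | ... | A α_m | β₁ | ... | β_n
is
  A  → β₁ A' | ... | β_n A'
  A' → α₁ A' | ... | α_m A' | ε

E → ) S becomes E → ) S E'
E → num E becomes E → num E E'
E → E E becomes E' → E E'
Add E' → ε

Productions for other non-terminals are unchanged:
  S → -

Resulting grammar:
E → ) S E'
E → num E E'
E' → E E'
E' → ε
S → -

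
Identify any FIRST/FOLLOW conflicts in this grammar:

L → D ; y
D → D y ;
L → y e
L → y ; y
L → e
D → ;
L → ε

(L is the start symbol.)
No FIRST/FOLLOW conflicts.

Nullable non-terminals: L.
FIRST sets used below: FIRST(D) = { ';' }

L: nullable alternative(s) L → ε; FOLLOW(L) = { $ }
  L → D ; y: FIRST \ {ε} = { ';' } — disjoint from FOLLOW(L)
  L → y e: FIRST \ {ε} = { 'y' } — disjoint from FOLLOW(L)
  L → y ; y: FIRST \ {ε} = { 'y' } — disjoint from FOLLOW(L)
  L → e: FIRST \ {ε} = { 'e' } — disjoint from FOLLOW(L)
  L → ε: FIRST \ {ε} = { } — this is the only nullable alternative, skip

D has no nullable alternative, so no FIRST/FOLLOW check is needed there.

No FIRST/FOLLOW conflicts found.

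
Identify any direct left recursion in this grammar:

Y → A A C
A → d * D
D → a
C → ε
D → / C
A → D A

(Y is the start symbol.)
Direct left recursion occurs when N → N α for some non-terminal N (the right-hand side begins with the left-hand side itself).

Y → A A C: starts with A
A → d * D: starts with d
D → a: starts with a
C → ε: starts with ε
D → / C: starts with '/'
A → D A: starts with D

No direct left recursion found.

Answer: No direct left recursion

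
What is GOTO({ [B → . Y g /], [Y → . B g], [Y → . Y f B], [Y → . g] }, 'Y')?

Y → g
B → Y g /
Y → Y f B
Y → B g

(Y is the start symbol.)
{ [B → Y . g /], [Y → Y . f B] }

GOTO(I, 'Y') = CLOSURE({ [A → αX.β] : [A → α.Xβ] ∈ I, X = 'Y' })

Items with dot before 'Y', with the dot advanced:
  [B → . Y g /] → [B → Y . g /]
  [Y → . Y f B] → [Y → Y . f B]
Closure adds nothing (no advanced item has the dot before a non-terminal).

GOTO = { [B → Y . g /], [Y → Y . f B] }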